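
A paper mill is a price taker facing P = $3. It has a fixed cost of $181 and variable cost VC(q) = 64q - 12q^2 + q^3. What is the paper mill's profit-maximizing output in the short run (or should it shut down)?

Shut down

Strip out fixed cost: VC = 64q - 12q^2 + q^3. Then AVC = 64 - 12q + q^2 and MC = 64 - 24q + 3q^2.
AVC hits its minimum where MC = AVC, at q = 6, giving min AVC = 64 - 12·6 + 6^2 = $28.
Since P = $3 < min AVC = $28, price fails to cover variable cost at any output.
The firm minimizes its loss by shutting down and losing only its fixed cost of $181.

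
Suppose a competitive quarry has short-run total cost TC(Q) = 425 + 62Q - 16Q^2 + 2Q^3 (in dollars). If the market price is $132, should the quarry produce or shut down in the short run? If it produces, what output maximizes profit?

Variable cost is VC = 62Q - 16Q^2 + 2Q^3, so AVC = VC/Q = 62 - 16Q + 2Q^2 and MC = dTC/dQ = 62 - 32Q + 6Q^2.
The AVC parabola has its vertex at Q = 16/4 = 4, where AVC = 62 - 16·4 + 2·4^2 = $30.
P = $132 exceeds min AVC = $30, so the firm stays open.
Set P = MC: 132 = 62 - 32Q + 6Q^2 → -70 - 32Q + 6Q^2 = 0. The roots are Q = -5/3 and Q = 7; the profit-maximizing output is on the rising part of MC, so Q* = 7.
Check: AVC at Q = 7 is $48 ≤ P, so revenue covers variable cost.
Profit = P·Q − TC = 132·7 − 761 = $163.

Produce at Q = 7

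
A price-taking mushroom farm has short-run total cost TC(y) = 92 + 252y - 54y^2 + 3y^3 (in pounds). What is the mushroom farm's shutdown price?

£9 per unit

Short-run supply begins at min AVC. From VC = 252y - 54y^2 + 3y^3, AVC = 252 - 54y + 3y^2.
dAVC/dy = -54 + 6y = 0 gives y = 9. min AVC = 252 - 54·9 + 3·9^2 = 9.
For P < £9 the firm produces nothing.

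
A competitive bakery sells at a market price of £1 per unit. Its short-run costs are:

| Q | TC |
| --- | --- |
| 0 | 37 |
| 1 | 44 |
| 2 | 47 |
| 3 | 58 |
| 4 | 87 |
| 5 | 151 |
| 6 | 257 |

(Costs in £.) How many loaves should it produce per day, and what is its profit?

Compute π = P·Q − TC at each output: Q=0: -37; Q=1: -43; Q=2: -45; Q=3: -55; Q=4: -83; Q=5: -146; Q=6: -251.
Profit is highest at Q = 0. Equivalently, the lowest AVC in the table is 10/2 ≈ £5 at Q = 2, and P = £1 falls below it — price never covers variable cost, so the firm shuts down and loses only its fixed cost.

Q = 0 (shut down); profit = -£37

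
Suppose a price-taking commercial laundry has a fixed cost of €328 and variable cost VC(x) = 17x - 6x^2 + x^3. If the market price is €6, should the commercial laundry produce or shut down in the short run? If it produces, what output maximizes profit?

Shut down

Strip out fixed cost: VC = 17x - 6x^2 + x^3. Then AVC = 17 - 6x + x^2 and MC = 17 - 12x + 3x^2.
AVC is minimized where dAVC/dx = -6 + 2x = 0, at x = 3; min AVC = 17 - 6·3 + 3^2 = €8.
Since P = €6 < min AVC = €8, price fails to cover variable cost at any output.
Shutting down limits the loss to fixed cost, €328.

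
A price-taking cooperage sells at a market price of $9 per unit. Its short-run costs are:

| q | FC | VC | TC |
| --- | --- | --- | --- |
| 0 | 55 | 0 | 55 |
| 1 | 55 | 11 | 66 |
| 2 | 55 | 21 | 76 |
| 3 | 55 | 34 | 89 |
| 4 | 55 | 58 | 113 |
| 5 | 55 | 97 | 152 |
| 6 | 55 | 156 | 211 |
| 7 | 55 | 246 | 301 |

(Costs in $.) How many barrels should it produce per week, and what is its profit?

Compute π = P·q − TC at each output: q=0: -55; q=1: -57; q=2: -58; q=3: -62; q=4: -77; q=5: -107; q=6: -157; q=7: -238.
Profit is highest at q = 0. Equivalently, the lowest AVC in the table is 21/2 ≈ $10.50 at q = 2, and P = $9 falls below it — price never covers variable cost, so the firm shuts down and loses only its fixed cost.

q = 0 (shut down); profit = -$55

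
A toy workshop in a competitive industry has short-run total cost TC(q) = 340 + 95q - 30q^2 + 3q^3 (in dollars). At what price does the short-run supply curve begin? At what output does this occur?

$20 per unit, at q = 5

The firm shuts down when price falls below the minimum of average variable cost. AVC = VC/q = 95 - 30q + 3q^2.
At the minimum of AVC, MC = AVC. MC = 95 - 60q + 9q^2; setting MC = AVC gives 6q^2 - 30q = 0, so q = 5. min AVC = 20.
The firm shuts down for any P below $20.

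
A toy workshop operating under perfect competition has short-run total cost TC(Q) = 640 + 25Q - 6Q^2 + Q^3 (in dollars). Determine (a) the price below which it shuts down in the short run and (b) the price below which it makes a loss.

AVC = 25 - 6Q + Q^2; minimized at Q = 3, giving min AVC = $16. That is the shutdown price.
ATC = 640/Q + 25 - 6Q + Q^2. Setting dATC/dQ = −640/Q^2 − 6 + 2Q = 0 gives Q = 8 (since 2·8^3 − 6·8^2 = 640).
min ATC = 640/8 + 25 − 6·8 + 8^2 = $121. That is the break-even price.
Between these two prices the firm operates at a loss; above $121 it earns a profit.

Shutdown price = $16; break-even price = $121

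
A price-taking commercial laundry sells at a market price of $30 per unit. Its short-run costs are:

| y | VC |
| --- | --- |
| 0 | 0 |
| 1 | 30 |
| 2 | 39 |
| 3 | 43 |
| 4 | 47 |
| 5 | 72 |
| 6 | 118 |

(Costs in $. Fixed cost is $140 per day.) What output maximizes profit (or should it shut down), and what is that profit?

Profit at each row (π = 30y − TC): y=0: -140; y=1: -140; y=2: -119; y=3: -93; y=4: -67; y=5: -62; y=6: -78.
Profit is maximized at y = 5. AVC there is 72/5 = $14.40 ≤ P, so producing beats shutting down (which would give -$140).

y = 5; profit = -$62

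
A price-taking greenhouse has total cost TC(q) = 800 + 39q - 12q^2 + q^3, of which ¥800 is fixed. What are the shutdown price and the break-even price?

Shutdown price = ¥3; break-even price = ¥99

AVC = 39 - 12q + q^2; minimized at q = 6, giving min AVC = ¥3. That is the shutdown price.
ATC = 800/q + 39 - 12q + q^2. Setting dATC/dq = −800/q^2 − 12 + 2q = 0 gives q = 10 (since 2·10^3 − 12·10^2 = 800).
min ATC = 800/10 + 39 − 12·10 + 10^2 = ¥99. That is the break-even price.
For ¥3 ≤ P < ¥99 the firm produces at a loss; below ¥3 it shuts down.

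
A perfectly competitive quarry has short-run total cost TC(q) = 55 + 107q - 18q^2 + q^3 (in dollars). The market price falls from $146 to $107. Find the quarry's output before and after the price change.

MC = 107 - 36q + 3q^2; the shutdown threshold is min AVC = $26 (at q = 9).
At P = $146 ≥ min AVC, set P = MC on the rising branch: q = 13.
At P = $107 ≥ min AVC, set P = MC: q = 12. The firm stays open but cuts output.

Output falls from 13 to 12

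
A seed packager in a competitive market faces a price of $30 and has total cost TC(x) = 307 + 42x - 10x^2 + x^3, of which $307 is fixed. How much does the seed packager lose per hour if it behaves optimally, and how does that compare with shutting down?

Profit = -$235 at x = 6

AVC = 42 - 10x + x^2; min AVC = $17 at x = 5. Since P = $30 ≥ min AVC, the firm produces.
With MC = 42 - 20x + 3x^2, P = MC on the upward-sloping part at x* = 6.
TR = 30·6 = 180. TC = 307 + 108 = 415. Profit = 180 − 415 = -$235.
By producing, the firm covers all variable cost plus $72 of fixed cost; shutting down would lose the full $307.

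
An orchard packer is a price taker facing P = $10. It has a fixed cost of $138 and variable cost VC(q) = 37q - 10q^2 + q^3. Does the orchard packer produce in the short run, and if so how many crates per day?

Shut down

Variable cost is VC = 37q - 10q^2 + q^3, so AVC = VC/q = 37 - 10q + q^2 and MC = dTC/dq = 37 - 20q + 3q^2.
The AVC parabola has its vertex at q = 10/2 = 5, where AVC = 37 - 10·5 + 5^2 = $12.
Since P = $10 < min AVC = $12, price fails to cover variable cost at any output.
Shutting down limits the loss to fixed cost, $138.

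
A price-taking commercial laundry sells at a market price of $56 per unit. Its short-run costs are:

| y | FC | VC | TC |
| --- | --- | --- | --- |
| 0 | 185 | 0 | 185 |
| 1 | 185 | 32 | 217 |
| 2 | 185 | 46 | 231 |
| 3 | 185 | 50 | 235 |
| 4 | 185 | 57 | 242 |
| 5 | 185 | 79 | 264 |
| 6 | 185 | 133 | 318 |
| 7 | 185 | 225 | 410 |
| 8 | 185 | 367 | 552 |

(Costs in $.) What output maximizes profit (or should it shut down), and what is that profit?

Compute π = P·y − TC at each output: y=0: -185; y=1: -161; y=2: -119; y=3: -67; y=4: -18; y=5: 16; y=6: 18; y=7: -18; y=8: -104.
Profit is maximized at y = 6. AVC there is 133/6 = $22.17 ≤ P, so producing beats shutting down (which would give -$185).

y = 6; profit = $18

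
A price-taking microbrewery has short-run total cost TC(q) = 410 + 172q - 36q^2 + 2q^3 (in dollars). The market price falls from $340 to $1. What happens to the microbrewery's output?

Output falls from 14 to 0 (the firm shuts down)

AVC = 172 - 36q + 2q^2, minimized at q = 9 where min AVC = $10. MC = 172 - 72q + 6q^2.
With P = $340 above the shutdown price, P = MC gives q = 14.
At P = $1 < min AVC = $10, price no longer covers variable cost at any output, so the firm shuts down: q = 0.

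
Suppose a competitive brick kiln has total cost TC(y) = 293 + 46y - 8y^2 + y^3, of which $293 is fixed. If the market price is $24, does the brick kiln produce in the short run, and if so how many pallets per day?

Variable cost is VC = 46y - 8y^2 + y^3, so AVC = VC/y = 46 - 8y + y^2 and MC = dTC/dy = 46 - 16y + 3y^2.
AVC is minimized where dAVC/dy = -8 + 2y = 0, at y = 4; min AVC = 46 - 8·4 + 4^2 = $30.
Since P = $24 < min AVC = $30, price fails to cover variable cost at any output.
Shutting down limits the loss to fixed cost, $293.

Shut down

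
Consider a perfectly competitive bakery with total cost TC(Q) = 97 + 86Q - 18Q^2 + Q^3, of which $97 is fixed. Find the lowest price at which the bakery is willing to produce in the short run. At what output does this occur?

The firm shuts down when price falls below the minimum of average variable cost. AVC = VC/Q = 86 - 18Q + Q^2.
At the minimum of AVC, MC = AVC. MC = 86 - 36Q + 3Q^2; setting MC = AVC gives 2Q^2 - 18Q = 0, so Q = 9. min AVC = 5.
For P < $5 the firm produces nothing.

$5 per unit, at Q = 9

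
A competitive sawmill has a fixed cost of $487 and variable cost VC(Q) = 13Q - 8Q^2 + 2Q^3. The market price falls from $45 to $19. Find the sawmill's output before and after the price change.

AVC = 13 - 8Q + 2Q^2, minimized at Q = 2 where min AVC = $5. MC = 13 - 16Q + 6Q^2.
With P = $45 above the shutdown price, P = MC gives Q = 4.
At P = $19 ≥ min AVC, set P = MC: Q = 3. The firm stays open but cuts output.

Output falls from 4 to 3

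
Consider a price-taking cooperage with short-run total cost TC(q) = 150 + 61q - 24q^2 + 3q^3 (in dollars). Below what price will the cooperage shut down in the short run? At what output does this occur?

The shutdown price is the minimum of AVC. VC = 61q - 24q^2 + 3q^3, so AVC = 61 - 24q + 3q^2.
At the minimum of AVC, MC = AVC. MC = 61 - 48q + 9q^2; setting MC = AVC gives 6q^2 - 24q = 0, so q = 4. min AVC = 13.
For P < $13 the firm produces nothing.

$13 per unit, at q = 4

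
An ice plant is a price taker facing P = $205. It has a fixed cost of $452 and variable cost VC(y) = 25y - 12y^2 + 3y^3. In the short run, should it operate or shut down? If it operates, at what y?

Variable cost is VC = 25y - 12y^2 + 3y^3, so AVC = VC/y = 25 - 12y + 3y^2 and MC = dTC/dy = 25 - 24y + 9y^2.
The AVC parabola has its vertex at y = 12/6 = 2, where AVC = 25 - 12·2 + 3·2^2 = $13.
P = $205 exceeds min AVC = $13, so the firm stays open.
Set P = MC: 205 = 25 - 24y + 9y^2 → -180 - 24y + 9y^2 = 0. The roots are y = -10/3 and y = 6; the profit-maximizing output is on the rising part of MC, so y* = 6.
Check: AVC at y = 6 is $61 ≤ P, so revenue covers variable cost.
Profit = P·y − TC = 205·6 − 818 = $412.

Produce at y = 6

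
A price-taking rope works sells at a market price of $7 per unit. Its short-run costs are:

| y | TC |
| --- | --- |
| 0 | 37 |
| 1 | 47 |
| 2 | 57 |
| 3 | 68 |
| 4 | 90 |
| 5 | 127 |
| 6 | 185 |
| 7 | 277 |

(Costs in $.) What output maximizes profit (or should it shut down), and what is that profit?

Tabulate TR − TC: y=0: -37; y=1: -40; y=2: -43; y=3: -47; y=4: -62; y=5: -92; y=6: -143; y=7: -228.
Profit is highest at y = 0. Equivalently, the lowest AVC in the table is 10/1 ≈ $10 at y = 1, and P = $7 falls below it — price never covers variable cost, so the firm shuts down and loses only its fixed cost.

y = 0 (shut down); profit = -$37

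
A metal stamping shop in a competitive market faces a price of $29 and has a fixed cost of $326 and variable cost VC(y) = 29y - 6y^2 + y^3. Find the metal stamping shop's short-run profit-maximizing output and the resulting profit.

Profit = -$294 at y = 4

AVC = 29 - 6y + y^2; min AVC = $20 at y = 3. Since P = $29 ≥ min AVC, the firm produces.
With MC = 29 - 12y + 3y^2, P = MC on the upward-sloping part at y* = 4.
TR = 29·4 = 116. TC = 326 + 84 = 410. Profit = 116 − 410 = -$294.
By producing, the firm covers all variable cost plus $32 of fixed cost; shutting down would lose the full $326.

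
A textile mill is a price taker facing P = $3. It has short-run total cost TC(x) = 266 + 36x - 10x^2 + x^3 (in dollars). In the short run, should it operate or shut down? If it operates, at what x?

From TC, MC = TC'(x) = 36 - 20x + 3x^2 and AVC = VC/x = 36 - 10x + x^2.
The AVC parabola has its vertex at x = 10/2 = 5, where AVC = 36 - 10·5 + 5^2 = $11.
Since P = $3 < min AVC = $11, price fails to cover variable cost at any output.
Shutting down limits the loss to fixed cost, $266.

Shut down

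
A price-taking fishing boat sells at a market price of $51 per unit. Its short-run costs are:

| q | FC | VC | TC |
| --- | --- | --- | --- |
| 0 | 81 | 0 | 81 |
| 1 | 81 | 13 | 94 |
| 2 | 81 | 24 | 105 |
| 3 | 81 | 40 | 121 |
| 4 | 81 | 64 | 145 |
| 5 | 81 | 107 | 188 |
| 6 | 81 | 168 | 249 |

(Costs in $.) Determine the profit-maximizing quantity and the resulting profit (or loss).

Profit at each row (π = 51q − TC): q=0: -81; q=1: -43; q=2: -3; q=3: 32; q=4: 59; q=5: 67; q=6: 57.
Profit is maximized at q = 5. AVC there is 107/5 = $21.40 ≤ P, so producing beats shutting down (which would give -$81).

q = 5; profit = $67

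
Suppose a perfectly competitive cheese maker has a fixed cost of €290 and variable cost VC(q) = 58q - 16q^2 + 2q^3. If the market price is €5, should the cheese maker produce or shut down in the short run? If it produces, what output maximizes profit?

From TC, MC = TC'(q) = 58 - 32q + 6q^2 and AVC = VC/q = 58 - 16q + 2q^2.
AVC hits its minimum where MC = AVC, at q = 4, giving min AVC = 58 - 16·4 + 2·4^2 = €26.
P = €5 lies below min AVC = €26; no output level covers variable cost.
The firm minimizes its loss by shutting down and losing only its fixed cost of €290.

Shut down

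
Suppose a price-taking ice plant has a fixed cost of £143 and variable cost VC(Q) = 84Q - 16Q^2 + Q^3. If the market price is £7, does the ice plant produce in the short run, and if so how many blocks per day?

Shut down

Variable cost is VC = 84Q - 16Q^2 + Q^3, so AVC = VC/Q = 84 - 16Q + Q^2 and MC = dTC/dQ = 84 - 32Q + 3Q^2.
The AVC parabola has its vertex at Q = 16/2 = 8, where AVC = 84 - 16·8 + 8^2 = £20.
P = £7 lies below min AVC = £20; no output level covers variable cost.
Best response: produce nothing and absorb the £143 fixed cost.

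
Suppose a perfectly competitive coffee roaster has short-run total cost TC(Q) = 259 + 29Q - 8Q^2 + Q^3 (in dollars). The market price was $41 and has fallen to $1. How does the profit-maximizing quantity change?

Output falls from 6 to 0 (the firm shuts down)

AVC = 29 - 8Q + Q^2, minimized at Q = 4 where min AVC = $13. MC = 29 - 16Q + 3Q^2.
With P = $41 above the shutdown price, P = MC gives Q = 6.
At P = $1 < min AVC = $13, price no longer covers variable cost at any output, so the firm shuts down: Q = 0.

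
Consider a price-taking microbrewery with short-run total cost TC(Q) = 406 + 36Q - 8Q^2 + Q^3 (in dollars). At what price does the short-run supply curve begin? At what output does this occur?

$20 per unit, at Q = 4

The firm shuts down when price falls below the minimum of average variable cost. AVC = VC/Q = 36 - 8Q + Q^2.
dAVC/dQ = -8 + 2Q = 0 gives Q = 4. min AVC = 36 - 8·4 + 4^2 = 20.
So the shutdown price is $20.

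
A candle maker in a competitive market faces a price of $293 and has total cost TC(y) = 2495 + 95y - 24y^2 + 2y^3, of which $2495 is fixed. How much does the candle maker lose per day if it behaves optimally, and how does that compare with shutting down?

Profit = -$75 at y = 11

AVC = 95 - 24y + 2y^2 has its minimum $23 at y = 6; price $293 clears that bar, so the firm operates.
MC = 95 - 48y + 6y^2. Setting P = MC and taking the root on the rising branch gives y* = 11.
TR = 293·11 = 3223. TC = 2495 + 803 = 3298. Profit = 3223 − 3298 = -$75.
By producing, the firm covers all variable cost plus $2420 of fixed cost; shutting down would lose the full $2495.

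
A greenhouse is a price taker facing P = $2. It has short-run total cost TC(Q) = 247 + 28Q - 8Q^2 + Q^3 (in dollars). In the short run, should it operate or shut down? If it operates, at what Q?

From TC, MC = TC'(Q) = 28 - 16Q + 3Q^2 and AVC = VC/Q = 28 - 8Q + Q^2.
AVC is minimized where dAVC/dQ = -8 + 2Q = 0, at Q = 4; min AVC = 28 - 8·4 + 4^2 = $12.
P = $2 lies below min AVC = $12; no output level covers variable cost.
The firm minimizes its loss by shutting down and losing only its fixed cost of $247.

Shut down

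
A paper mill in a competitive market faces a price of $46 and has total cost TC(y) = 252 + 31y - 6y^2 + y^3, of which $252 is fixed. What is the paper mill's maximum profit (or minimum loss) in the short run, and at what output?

AVC = 31 - 6y + y^2; min AVC = $22 at y = 3. Since P = $46 ≥ min AVC, the firm produces.
With MC = 31 - 12y + 3y^2, P = MC on the upward-sloping part at y* = 5.
TR = 46·5 = 230. TC = 252 + 130 = 382. Profit = 230 − 382 = -$152.
That loss of $152 beats the $252 the firm would lose by shutting down; producing recovers $100 of fixed cost.

Profit = -$152 at y = 5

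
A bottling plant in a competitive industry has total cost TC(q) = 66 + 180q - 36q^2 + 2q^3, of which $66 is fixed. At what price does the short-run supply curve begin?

Short-run supply begins at min AVC. From VC = 180q - 36q^2 + 2q^3, AVC = 180 - 36q + 2q^2.
dAVC/dq = -36 + 4q = 0 gives q = 9. min AVC = 180 - 36·9 + 2·9^2 = 18.
The firm shuts down for any P below $18.

$18 per unit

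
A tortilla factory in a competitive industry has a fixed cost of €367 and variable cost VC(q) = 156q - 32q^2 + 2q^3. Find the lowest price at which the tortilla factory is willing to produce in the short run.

The shutdown price is the minimum of AVC. VC = 156q - 32q^2 + 2q^3, so AVC = 156 - 32q + 2q^2.
dAVC/dq = -32 + 4q = 0 gives q = 8. min AVC = 156 - 32·8 + 2·8^2 = 28.
The firm shuts down for any P below €28.

€28 per unit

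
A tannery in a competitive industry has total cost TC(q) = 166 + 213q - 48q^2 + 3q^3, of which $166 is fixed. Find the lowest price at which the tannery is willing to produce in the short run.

The firm shuts down when price falls below the minimum of average variable cost. AVC = VC/q = 213 - 48q + 3q^2.
dAVC/dq = -48 + 6q = 0 gives q = 8. min AVC = 213 - 48·8 + 3·8^2 = 21.
The firm shuts down for any P below $21.

$21 per unit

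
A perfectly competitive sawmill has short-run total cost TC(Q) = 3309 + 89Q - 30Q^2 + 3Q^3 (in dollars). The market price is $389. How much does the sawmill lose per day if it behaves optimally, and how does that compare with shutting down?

Profit = -$309 at Q = 10

AVC = 89 - 30Q + 3Q^2; min AVC = $14 at Q = 5. Since P = $389 ≥ min AVC, the firm produces.
With MC = 89 - 60Q + 9Q^2, P = MC on the upward-sloping part at Q* = 10.
TR = 389·10 = 3890. TC = 3309 + 890 = 4199. Profit = 3890 − 4199 = -$309.
Shutting down would mean losing the fixed cost of $3309, so operating at a loss of $309 is better by $3000.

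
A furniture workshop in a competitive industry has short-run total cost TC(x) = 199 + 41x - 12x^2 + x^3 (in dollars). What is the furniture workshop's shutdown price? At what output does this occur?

$5 per unit, at x = 6

The shutdown price is the minimum of AVC. VC = 41x - 12x^2 + x^3, so AVC = 41 - 12x + x^2.
dAVC/dx = -12 + 2x = 0 gives x = 6. min AVC = 41 - 12·6 + 6^2 = 5.
So the shutdown price is $5.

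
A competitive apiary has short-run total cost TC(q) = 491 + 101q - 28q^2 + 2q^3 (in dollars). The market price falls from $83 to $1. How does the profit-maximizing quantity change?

Output falls from 9 to 0 (the firm shuts down)

MC = 101 - 56q + 6q^2; the shutdown threshold is min AVC = $3 (at q = 7).
At P = $83 ≥ min AVC, set P = MC on the rising branch: q = 9.
At P = $1 < min AVC = $3, price no longer covers variable cost at any output, so the firm shuts down: q = 0.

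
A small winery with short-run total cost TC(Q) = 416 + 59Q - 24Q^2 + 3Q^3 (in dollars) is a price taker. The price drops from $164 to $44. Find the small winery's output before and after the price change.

Output falls from 7 to 5

MC = 59 - 48Q + 9Q^2; the shutdown threshold is min AVC = $11 (at Q = 4).
At P = $164 ≥ min AVC, set P = MC on the rising branch: Q = 7.
At P = $44 ≥ min AVC, set P = MC: Q = 5. The firm stays open but cuts output.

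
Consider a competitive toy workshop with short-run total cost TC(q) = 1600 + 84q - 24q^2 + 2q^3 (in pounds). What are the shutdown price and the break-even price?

Shutdown price = min AVC. AVC = 84 - 24q + 2q^2, with vertex at q = 6 and minimum £12.
ATC = 1600/q + 84 - 24q + 2q^2. Setting dATC/dq = −1600/q^2 − 24 + 4q = 0 gives q = 10 (since 4·10^3 − 24·10^2 = 1600).
min ATC = 1600/10 + 84 − 24·10 + 2·10^2 = £204. That is the break-even price.
For £12 ≤ P < £204 the firm produces at a loss; below £12 it shuts down.

Shutdown price = £12; break-even price = £204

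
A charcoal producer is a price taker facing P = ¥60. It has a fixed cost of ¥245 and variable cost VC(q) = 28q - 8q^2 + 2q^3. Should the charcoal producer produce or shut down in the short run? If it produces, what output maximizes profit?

Produce at q = 4

Variable cost is VC = 28q - 8q^2 + 2q^3, so AVC = VC/q = 28 - 8q + 2q^2 and MC = dTC/dq = 28 - 16q + 6q^2.
The AVC parabola has its vertex at q = 8/4 = 2, where AVC = 28 - 8·2 + 2·2^2 = ¥20.
P = ¥60 exceeds min AVC = ¥20, so the firm stays open.
P = MC gives -32 - 16q + 6q^2 = 0, with roots -4/3 and 4. Take the larger (rising MC): q* = 4.
Check: AVC at q = 4 is ¥28 ≤ P, so revenue covers variable cost.
Profit = P·q − TC = 60·4 − 357 = -¥117, a loss, but smaller than the ¥245 fixed cost the firm would lose by shutting down.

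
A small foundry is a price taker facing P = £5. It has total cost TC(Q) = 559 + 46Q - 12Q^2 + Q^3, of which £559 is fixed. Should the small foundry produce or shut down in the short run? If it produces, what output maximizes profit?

Shut down

Strip out fixed cost: VC = 46Q - 12Q^2 + Q^3. Then AVC = 46 - 12Q + Q^2 and MC = 46 - 24Q + 3Q^2.
AVC hits its minimum where MC = AVC, at Q = 6, giving min AVC = 46 - 12·6 + 6^2 = £10.
With P < min AVC (£5 < £10), every unit sold adds to the loss.
Best response: produce nothing and absorb the £559 fixed cost.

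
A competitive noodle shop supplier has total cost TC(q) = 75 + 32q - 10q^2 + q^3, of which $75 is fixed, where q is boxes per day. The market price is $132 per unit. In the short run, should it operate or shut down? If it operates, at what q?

Variable cost is VC = 32q - 10q^2 + q^3, so AVC = VC/q = 32 - 10q + q^2 and MC = dTC/dq = 32 - 20q + 3q^2.
AVC is minimized where dAVC/dq = -10 + 2q = 0, at q = 5; min AVC = 32 - 10·5 + 5^2 = $7.
Since P = $132 ≥ min AVC = $7, price covers variable cost and the firm should produce.
P = MC gives -100 - 20q + 3q^2 = 0, with roots -10/3 and 10. Take the larger (rising MC): q* = 10.
Check: AVC at q = 10 is $32 ≤ P, so revenue covers variable cost.
Profit = P·q − TC = 132·10 − 395 = $925.

Produce at q = 10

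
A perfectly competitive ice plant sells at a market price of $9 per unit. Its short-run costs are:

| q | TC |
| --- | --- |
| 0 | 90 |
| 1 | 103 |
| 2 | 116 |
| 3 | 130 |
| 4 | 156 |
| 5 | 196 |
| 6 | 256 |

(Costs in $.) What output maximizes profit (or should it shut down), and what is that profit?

Compute π = P·q − TC at each output: q=0: -90; q=1: -94; q=2: -98; q=3: -103; q=4: -120; q=5: -151; q=6: -202.
Profit is highest at q = 0. Equivalently, the lowest AVC in the table is 13/1 ≈ $13 at q = 1, and P = $9 falls below it — price never covers variable cost, so the firm shuts down and loses only its fixed cost.

q = 0 (shut down); profit = -$90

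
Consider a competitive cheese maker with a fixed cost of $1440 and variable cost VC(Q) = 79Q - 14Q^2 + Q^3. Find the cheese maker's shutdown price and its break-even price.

Shutdown price = $30; break-even price = $175

Shutdown price = min AVC. AVC = 79 - 14Q + Q^2, with vertex at Q = 7 and minimum $30.
ATC = 1440/Q + 79 - 14Q + Q^2. Setting dATC/dQ = −1440/Q^2 − 14 + 2Q = 0 gives Q = 12 (since 2·12^3 − 14·12^2 = 1440).
min ATC = 1440/12 + 79 − 14·12 + 12^2 = $175. That is the break-even price.
Between these two prices the firm operates at a loss; above $175 it earns a profit.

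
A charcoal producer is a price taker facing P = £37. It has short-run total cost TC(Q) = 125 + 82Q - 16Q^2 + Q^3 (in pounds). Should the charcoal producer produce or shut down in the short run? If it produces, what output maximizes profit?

Variable cost is VC = 82Q - 16Q^2 + Q^3, so AVC = VC/Q = 82 - 16Q + Q^2 and MC = dTC/dQ = 82 - 32Q + 3Q^2.
AVC hits its minimum where MC = AVC, at Q = 8, giving min AVC = 82 - 16·8 + 8^2 = £18.
Since P = £37 ≥ min AVC = £18, price covers variable cost and the firm should produce.
P = MC gives 45 - 32Q + 3Q^2 = 0, with roots 5/3 and 9. Take the larger (rising MC): Q* = 9.
Check: AVC at Q = 9 is £19 ≤ P, so revenue covers variable cost.
Profit = P·Q − TC = 37·9 − 296 = £37.

Produce at Q = 9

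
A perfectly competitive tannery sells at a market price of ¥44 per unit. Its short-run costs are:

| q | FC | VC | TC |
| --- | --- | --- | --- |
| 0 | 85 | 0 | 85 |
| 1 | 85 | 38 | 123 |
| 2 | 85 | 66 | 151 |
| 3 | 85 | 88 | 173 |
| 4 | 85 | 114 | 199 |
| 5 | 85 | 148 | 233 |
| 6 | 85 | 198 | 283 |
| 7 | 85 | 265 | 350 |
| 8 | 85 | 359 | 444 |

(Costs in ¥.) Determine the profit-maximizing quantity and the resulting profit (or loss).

q = 5; profit = -¥13

Tabulate TR − TC: q=0: -85; q=1: -79; q=2: -63; q=3: -41; q=4: -23; q=5: -13; q=6: -19; q=7: -42; q=8: -92.
Profit is maximized at q = 5. AVC there is 148/5 = ¥29.60 ≤ P, so producing beats shutting down (which would give -¥85).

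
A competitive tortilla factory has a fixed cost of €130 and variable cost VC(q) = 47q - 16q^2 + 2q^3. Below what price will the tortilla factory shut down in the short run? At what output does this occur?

Short-run supply begins at min AVC. From VC = 47q - 16q^2 + 2q^3, AVC = 47 - 16q + 2q^2.
dAVC/dq = -16 + 4q = 0 gives q = 4. min AVC = 47 - 16·4 + 2·4^2 = 15.
So the shutdown price is €15.

€15 per unit, at q = 4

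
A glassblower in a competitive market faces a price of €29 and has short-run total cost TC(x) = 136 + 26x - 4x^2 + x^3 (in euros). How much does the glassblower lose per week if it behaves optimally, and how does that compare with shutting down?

Profit = -€118 at x = 3

AVC = 26 - 4x + x^2; min AVC = €22 at x = 2. Since P = €29 ≥ min AVC, the firm produces.
With MC = 26 - 8x + 3x^2, P = MC on the upward-sloping part at x* = 3.
TR = 29·3 = 87. TC = 136 + 69 = 205. Profit = 87 − 205 = -€118.
By producing, the firm covers all variable cost plus €18 of fixed cost; shutting down would lose the full €136.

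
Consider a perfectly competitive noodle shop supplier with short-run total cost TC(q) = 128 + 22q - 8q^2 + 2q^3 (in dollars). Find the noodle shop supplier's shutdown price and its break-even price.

AVC = 22 - 8q + 2q^2; minimized at q = 2, giving min AVC = $14. That is the shutdown price.
ATC = 128/q + 22 - 8q + 2q^2. Setting dATC/dq = −128/q^2 − 8 + 4q = 0 gives q = 4 (since 4·4^3 − 8·4^2 = 128).
min ATC = 128/4 + 22 − 8·4 + 2·4^2 = $54. That is the break-even price.
Between these two prices the firm operates at a loss; above $54 it earns a profit.

Shutdown price = $14; break-even price = $54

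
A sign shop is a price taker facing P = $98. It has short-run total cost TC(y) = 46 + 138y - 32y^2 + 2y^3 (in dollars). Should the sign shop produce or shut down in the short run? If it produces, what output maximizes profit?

Variable cost is VC = 138y - 32y^2 + 2y^3, so AVC = VC/y = 138 - 32y + 2y^2 and MC = dTC/dy = 138 - 64y + 6y^2.
The AVC parabola has its vertex at y = 32/4 = 8, where AVC = 138 - 32·8 + 2·8^2 = $10.
Because $98 ≥ $10, revenue can cover variable cost; the firm operates.
Solving P = MC: 40 - 64y + 6y^2 = 0 ⇒ y = 2/3 or 10. On the upward-sloping branch, y* = 10.
Check: AVC at y = 10 is $18 ≤ P, so revenue covers variable cost.
Profit = P·y − TC = 98·10 − 226 = $754.

Produce at y = 10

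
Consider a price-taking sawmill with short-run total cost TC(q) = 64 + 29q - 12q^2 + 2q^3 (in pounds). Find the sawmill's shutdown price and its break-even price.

AVC = 29 - 12q + 2q^2; minimized at q = 3, giving min AVC = £11. That is the shutdown price.
ATC = 64/q + 29 - 12q + 2q^2. Setting dATC/dq = −64/q^2 − 12 + 4q = 0 gives q = 4 (since 4·4^3 − 12·4^2 = 64).
min ATC = 64/4 + 29 − 12·4 + 2·4^2 = £29. That is the break-even price.
Between these two prices the firm operates at a loss; above £29 it earns a profit.

Shutdown price = £11; break-even price = £29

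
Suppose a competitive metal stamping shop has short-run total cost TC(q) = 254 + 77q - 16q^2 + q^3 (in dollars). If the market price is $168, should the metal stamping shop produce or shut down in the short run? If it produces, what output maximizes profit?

Variable cost is VC = 77q - 16q^2 + q^3, so AVC = VC/q = 77 - 16q + q^2 and MC = dTC/dq = 77 - 32q + 3q^2.
The AVC parabola has its vertex at q = 16/2 = 8, where AVC = 77 - 16·8 + 8^2 = $13.
Because $168 ≥ $13, revenue can cover variable cost; the firm operates.
Set P = MC: 168 = 77 - 32q + 3q^2 → -91 - 32q + 3q^2 = 0. The roots are q = -7/3 and q = 13; the profit-maximizing output is on the rising part of MC, so q* = 13.
Check: AVC at q = 13 is $38 ≤ P, so revenue covers variable cost.
Profit = P·q − TC = 168·13 − 748 = $1436.

Produce at q = 13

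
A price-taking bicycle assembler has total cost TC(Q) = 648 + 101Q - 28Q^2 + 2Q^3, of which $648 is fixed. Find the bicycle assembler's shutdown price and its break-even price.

Shutdown price = min AVC. AVC = 101 - 28Q + 2Q^2, with vertex at Q = 7 and minimum $3.
ATC = 648/Q + 101 - 28Q + 2Q^2. Setting dATC/dQ = −648/Q^2 − 28 + 4Q = 0 gives Q = 9 (since 4·9^3 − 28·9^2 = 648).
min ATC = 648/9 + 101 − 28·9 + 2·9^2 = $83. That is the break-even price.
For $3 ≤ P < $83 the firm produces at a loss; below $3 it shuts down.

Shutdown price = $3; break-even price = $83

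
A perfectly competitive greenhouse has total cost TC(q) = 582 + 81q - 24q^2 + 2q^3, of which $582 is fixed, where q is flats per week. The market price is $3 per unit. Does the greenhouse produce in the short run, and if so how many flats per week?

Variable cost is VC = 81q - 24q^2 + 2q^3, so AVC = VC/q = 81 - 24q + 2q^2 and MC = dTC/dq = 81 - 48q + 6q^2.
The AVC parabola has its vertex at q = 24/4 = 6, where AVC = 81 - 24·6 + 2·6^2 = $9.
P = $3 lies below min AVC = $9; no output level covers variable cost.
Best response: produce nothing and absorb the $582 fixed cost.

Shut down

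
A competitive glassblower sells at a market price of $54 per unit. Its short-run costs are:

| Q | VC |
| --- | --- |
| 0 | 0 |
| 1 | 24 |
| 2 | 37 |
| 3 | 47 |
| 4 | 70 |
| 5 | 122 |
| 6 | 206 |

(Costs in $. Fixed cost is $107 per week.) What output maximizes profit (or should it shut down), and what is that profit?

Compute π = P·Q − TC at each output: Q=0: -107; Q=1: -77; Q=2: -36; Q=3: 8; Q=4: 39; Q=5: 41; Q=6: 11.
Profit is maximized at Q = 5. AVC there is 122/5 = $24.40 ≤ P, so producing beats shutting down (which would give -$107).

Q = 5; profit = $41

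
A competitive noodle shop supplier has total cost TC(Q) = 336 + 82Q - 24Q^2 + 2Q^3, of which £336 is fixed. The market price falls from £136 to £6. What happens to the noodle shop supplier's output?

MC = 82 - 48Q + 6Q^2; the shutdown threshold is min AVC = £10 (at Q = 6).
At P = £136 ≥ min AVC, set P = MC on the rising branch: Q = 9.
At P = £6 < min AVC = £10, price no longer covers variable cost at any output, so the firm shuts down: Q = 0.

Output falls from 9 to 0 (the firm shuts down)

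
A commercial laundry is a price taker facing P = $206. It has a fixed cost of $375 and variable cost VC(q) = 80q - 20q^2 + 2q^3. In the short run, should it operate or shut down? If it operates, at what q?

Strip out fixed cost: VC = 80q - 20q^2 + 2q^3. Then AVC = 80 - 20q + 2q^2 and MC = 80 - 40q + 6q^2.
AVC is minimized where dAVC/dq = -20 + 4q = 0, at q = 5; min AVC = 80 - 20·5 + 2·5^2 = $30.
P = $206 exceeds min AVC = $30, so the firm stays open.
Solving P = MC: -126 - 40q + 6q^2 = 0 ⇒ q = -7/3 or 9. On the upward-sloping branch, q* = 9.
Check: AVC at q = 9 is $62 ≤ P, so revenue covers variable cost.
Profit = P·q − TC = 206·9 − 933 = $921.

Produce at q = 9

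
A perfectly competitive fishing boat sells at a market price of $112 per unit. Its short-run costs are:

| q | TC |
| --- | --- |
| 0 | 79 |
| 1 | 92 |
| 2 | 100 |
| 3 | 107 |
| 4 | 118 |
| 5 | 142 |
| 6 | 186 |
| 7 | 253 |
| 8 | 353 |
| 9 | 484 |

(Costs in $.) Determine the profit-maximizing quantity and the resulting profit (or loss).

q = 8; profit = $543

Compute π = P·q − TC at each output: q=0: -79; q=1: 20; q=2: 124; q=3: 229; q=4: 330; q=5: 418; q=6: 486; q=7: 531; q=8: 543; q=9: 524.
Profit is maximized at q = 8. AVC there is 274/8 = $34.25 ≤ P, so producing beats shutting down (which would give -$79).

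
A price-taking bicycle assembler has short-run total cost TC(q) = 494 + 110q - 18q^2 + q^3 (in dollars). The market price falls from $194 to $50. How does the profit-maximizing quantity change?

AVC = 110 - 18q + q^2, minimized at q = 9 where min AVC = $29. MC = 110 - 36q + 3q^2.
With P = $194 above the shutdown price, P = MC gives q = 14.
At P = $50 ≥ min AVC, set P = MC: q = 10. The firm stays open but cuts output.

Output falls from 14 to 10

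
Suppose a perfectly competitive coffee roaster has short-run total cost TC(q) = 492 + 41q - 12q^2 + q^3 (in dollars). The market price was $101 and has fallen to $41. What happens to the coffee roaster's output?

MC = 41 - 24q + 3q^2; the shutdown threshold is min AVC = $5 (at q = 6).
With P = $101 above the shutdown price, P = MC gives q = 10.
At P = $41 ≥ min AVC, set P = MC: q = 8. The firm stays open but cuts output.

Output falls from 10 to 8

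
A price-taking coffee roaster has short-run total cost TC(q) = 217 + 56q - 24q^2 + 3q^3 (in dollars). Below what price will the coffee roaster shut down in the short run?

$8 per unit

The firm shuts down when price falls below the minimum of average variable cost. AVC = VC/q = 56 - 24q + 3q^2.
dAVC/dq = -24 + 6q = 0 gives q = 4. min AVC = 56 - 24·4 + 3·4^2 = 8.
The firm shuts down for any P below $8.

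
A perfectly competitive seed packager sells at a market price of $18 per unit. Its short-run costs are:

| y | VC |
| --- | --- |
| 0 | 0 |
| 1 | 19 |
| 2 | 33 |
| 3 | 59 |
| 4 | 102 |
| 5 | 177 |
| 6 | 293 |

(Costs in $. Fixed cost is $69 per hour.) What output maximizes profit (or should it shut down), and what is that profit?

y = 2; profit = -$66

Tabulate TR − TC: y=0: -69; y=1: -70; y=2: -66; y=3: -74; y=4: -99; y=5: -156; y=6: -254.
Profit is maximized at y = 2. AVC there is 33/2 = $16.50 ≤ P, so producing beats shutting down (which would give -$69).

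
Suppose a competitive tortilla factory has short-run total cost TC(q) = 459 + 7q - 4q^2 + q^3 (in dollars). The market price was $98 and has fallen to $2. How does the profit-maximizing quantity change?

Output falls from 7 to 0 (the firm shuts down)

MC = 7 - 8q + 3q^2; the shutdown threshold is min AVC = $3 (at q = 2).
At P = $98 ≥ min AVC, set P = MC on the rising branch: q = 7.
At P = $2 < min AVC = $3, price no longer covers variable cost at any output, so the firm shuts down: q = 0.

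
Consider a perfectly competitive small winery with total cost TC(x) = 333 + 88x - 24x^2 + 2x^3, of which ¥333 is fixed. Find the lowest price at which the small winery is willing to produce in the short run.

¥16 per unit

The shutdown price is the minimum of AVC. VC = 88x - 24x^2 + 2x^3, so AVC = 88 - 24x + 2x^2.
dAVC/dx = -24 + 4x = 0 gives x = 6. min AVC = 88 - 24·6 + 2·6^2 = 16.
So the shutdown price is ¥16.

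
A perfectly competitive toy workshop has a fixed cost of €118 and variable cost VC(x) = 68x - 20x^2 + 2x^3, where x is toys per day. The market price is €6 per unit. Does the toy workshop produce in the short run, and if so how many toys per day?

Shut down

Strip out fixed cost: VC = 68x - 20x^2 + 2x^3. Then AVC = 68 - 20x + 2x^2 and MC = 68 - 40x + 6x^2.
The AVC parabola has its vertex at x = 20/4 = 5, where AVC = 68 - 20·5 + 2·5^2 = €18.
P = €6 lies below min AVC = €18; no output level covers variable cost.
The firm minimizes its loss by shutting down and losing only its fixed cost of €118.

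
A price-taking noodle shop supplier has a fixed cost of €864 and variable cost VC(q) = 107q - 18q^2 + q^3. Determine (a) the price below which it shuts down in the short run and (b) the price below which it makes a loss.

Shutdown price = min AVC. AVC = 107 - 18q + q^2, with vertex at q = 9 and minimum €26.
ATC = 864/q + 107 - 18q + q^2. Setting dATC/dq = −864/q^2 − 18 + 2q = 0 gives q = 12 (since 2·12^3 − 18·12^2 = 864).
min ATC = 864/12 + 107 − 18·12 + 12^2 = €107. That is the break-even price.
For €26 ≤ P < €107 the firm produces at a loss; below €26 it shuts down.

Shutdown price = €26; break-even price = €107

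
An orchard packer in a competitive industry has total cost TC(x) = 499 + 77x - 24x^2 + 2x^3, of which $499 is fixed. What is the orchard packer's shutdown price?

Short-run supply begins at min AVC. From VC = 77x - 24x^2 + 2x^3, AVC = 77 - 24x + 2x^2.
dAVC/dx = -24 + 4x = 0 gives x = 6. min AVC = 77 - 24·6 + 2·6^2 = 5.
So the shutdown price is $5.

$5 per unit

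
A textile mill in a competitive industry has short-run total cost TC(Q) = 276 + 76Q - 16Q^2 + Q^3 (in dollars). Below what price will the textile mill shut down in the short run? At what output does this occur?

Short-run supply begins at min AVC. From VC = 76Q - 16Q^2 + Q^3, AVC = 76 - 16Q + Q^2.
At the minimum of AVC, MC = AVC. MC = 76 - 32Q + 3Q^2; setting MC = AVC gives 2Q^2 - 16Q = 0, so Q = 8. min AVC = 12.
For P < $12 the firm produces nothing.

$12 per unit, at Q = 8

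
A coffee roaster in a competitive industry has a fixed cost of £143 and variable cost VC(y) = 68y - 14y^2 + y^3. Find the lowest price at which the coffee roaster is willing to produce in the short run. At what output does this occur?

£19 per unit, at y = 7

The shutdown price is the minimum of AVC. VC = 68y - 14y^2 + y^3, so AVC = 68 - 14y + y^2.
At the minimum of AVC, MC = AVC. MC = 68 - 28y + 3y^2; setting MC = AVC gives 2y^2 - 14y = 0, so y = 7. min AVC = 19.
For P < £19 the firm produces nothing.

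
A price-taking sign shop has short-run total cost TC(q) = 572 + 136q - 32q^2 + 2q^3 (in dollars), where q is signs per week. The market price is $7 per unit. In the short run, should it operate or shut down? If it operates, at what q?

Variable cost is VC = 136q - 32q^2 + 2q^3, so AVC = VC/q = 136 - 32q + 2q^2 and MC = dTC/dq = 136 - 64q + 6q^2.
AVC hits its minimum where MC = AVC, at q = 8, giving min AVC = 136 - 32·8 + 2·8^2 = $8.
With P < min AVC ($7 < $8), every unit sold adds to the loss.
Best response: produce nothing and absorb the $572 fixed cost.

Shut down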